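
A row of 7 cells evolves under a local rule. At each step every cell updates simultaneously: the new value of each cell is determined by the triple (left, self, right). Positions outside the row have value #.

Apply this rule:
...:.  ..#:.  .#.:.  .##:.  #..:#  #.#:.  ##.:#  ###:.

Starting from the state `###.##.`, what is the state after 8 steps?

step 1: ..#..#.
step 2: #..#...
step 3: ##..#..
step 4: .##..#.
step 5: ..##...
step 6: #..##..
step 7: ##..##.
step 8: .##..#.

.##..#.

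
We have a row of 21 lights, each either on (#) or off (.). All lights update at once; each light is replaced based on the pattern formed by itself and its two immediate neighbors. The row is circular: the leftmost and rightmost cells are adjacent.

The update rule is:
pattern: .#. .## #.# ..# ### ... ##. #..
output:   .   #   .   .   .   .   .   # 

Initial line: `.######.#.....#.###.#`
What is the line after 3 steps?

...#.......#......#..

.#.......#......#....
..#.......#......#...
...#.......#......#..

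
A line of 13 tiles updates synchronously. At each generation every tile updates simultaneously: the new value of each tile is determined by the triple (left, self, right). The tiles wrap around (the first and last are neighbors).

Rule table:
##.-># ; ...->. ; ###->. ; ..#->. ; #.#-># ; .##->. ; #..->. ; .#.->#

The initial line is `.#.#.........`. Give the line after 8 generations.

...#.........

generation 1: .###.........
generation 2: ...#.........
generation 3: ...#.........  (fixed point — unchanged through generation 8)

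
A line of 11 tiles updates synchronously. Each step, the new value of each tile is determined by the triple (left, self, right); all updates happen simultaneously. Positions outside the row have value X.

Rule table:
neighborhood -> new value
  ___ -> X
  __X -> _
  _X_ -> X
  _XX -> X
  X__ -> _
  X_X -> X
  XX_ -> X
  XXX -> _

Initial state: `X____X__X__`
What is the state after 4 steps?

step 1: X_XX_X__X__
step 2: XXXXXX__X__
step 3: _____X__X__
step 4: _XXX_X__X__

_XXX_X__X__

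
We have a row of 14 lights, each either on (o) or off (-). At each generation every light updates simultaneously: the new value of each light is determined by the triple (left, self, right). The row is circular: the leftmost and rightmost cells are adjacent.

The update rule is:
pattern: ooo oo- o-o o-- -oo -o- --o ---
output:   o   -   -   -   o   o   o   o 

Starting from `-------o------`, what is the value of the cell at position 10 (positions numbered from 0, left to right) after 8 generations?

o

oooooooo-ooooo
ooooooo--ooooo
oooooo--oooooo
ooooo--ooooooo
oooo--oooooooo
ooo--ooooooooo
oo--oooooooooo
o--ooooooooooo
position 10 holds o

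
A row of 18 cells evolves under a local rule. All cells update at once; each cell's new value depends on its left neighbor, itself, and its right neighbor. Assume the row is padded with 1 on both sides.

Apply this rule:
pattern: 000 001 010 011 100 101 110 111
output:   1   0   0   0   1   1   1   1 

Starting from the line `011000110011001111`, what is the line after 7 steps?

101110011001100111
110111001100110011
111011100110011001
111101110011001100
111110111001100110
111111011100110011
111111101110011001

111111101110011001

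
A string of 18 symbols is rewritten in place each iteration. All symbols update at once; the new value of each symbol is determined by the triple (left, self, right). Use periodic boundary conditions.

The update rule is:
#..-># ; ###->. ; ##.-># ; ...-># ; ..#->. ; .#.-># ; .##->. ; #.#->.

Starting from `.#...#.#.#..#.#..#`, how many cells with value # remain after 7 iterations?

11

.###.#.#.##.#.##.#
...#.#.#..#.#..#.#
##.#.#.##.#.##.#.#
.#.#.#..#.#..#.#..
.#.#.##.#.##.#.###
.#.#..#.#..#.#...#
.#.##.#.##.#.###.#
count of #: 11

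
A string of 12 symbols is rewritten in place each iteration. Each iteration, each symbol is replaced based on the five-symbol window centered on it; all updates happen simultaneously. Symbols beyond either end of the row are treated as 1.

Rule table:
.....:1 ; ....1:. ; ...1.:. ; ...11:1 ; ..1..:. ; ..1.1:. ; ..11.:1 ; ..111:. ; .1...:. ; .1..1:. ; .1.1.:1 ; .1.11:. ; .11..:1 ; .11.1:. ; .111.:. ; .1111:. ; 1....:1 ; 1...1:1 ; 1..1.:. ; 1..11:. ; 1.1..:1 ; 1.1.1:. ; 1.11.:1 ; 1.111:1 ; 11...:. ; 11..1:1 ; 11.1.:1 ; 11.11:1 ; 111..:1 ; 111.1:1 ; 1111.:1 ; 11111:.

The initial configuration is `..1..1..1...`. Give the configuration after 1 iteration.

1.........11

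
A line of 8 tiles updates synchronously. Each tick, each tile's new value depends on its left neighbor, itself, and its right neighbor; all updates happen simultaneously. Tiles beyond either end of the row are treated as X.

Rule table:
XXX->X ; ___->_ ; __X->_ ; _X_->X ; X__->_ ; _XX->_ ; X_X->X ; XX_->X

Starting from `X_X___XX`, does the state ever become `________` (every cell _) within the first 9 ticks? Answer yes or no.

XXX____X
XXX_____
XXX_____  (fixed point — unchanged through tick 9)
tick 9 is XXX_____, still not uniform _

no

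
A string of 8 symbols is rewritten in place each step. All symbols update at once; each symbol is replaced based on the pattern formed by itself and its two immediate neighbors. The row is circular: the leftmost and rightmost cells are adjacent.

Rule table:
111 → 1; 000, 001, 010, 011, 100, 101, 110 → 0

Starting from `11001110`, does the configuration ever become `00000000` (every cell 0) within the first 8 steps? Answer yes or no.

yes

00000100
00000000
all cells are 0 at step 2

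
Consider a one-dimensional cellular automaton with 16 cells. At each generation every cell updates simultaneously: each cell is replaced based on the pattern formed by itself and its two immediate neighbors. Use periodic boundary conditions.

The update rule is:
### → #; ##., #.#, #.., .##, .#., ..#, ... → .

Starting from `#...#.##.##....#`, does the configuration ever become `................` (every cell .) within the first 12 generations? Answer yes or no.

yes

................
all cells are . at generation 1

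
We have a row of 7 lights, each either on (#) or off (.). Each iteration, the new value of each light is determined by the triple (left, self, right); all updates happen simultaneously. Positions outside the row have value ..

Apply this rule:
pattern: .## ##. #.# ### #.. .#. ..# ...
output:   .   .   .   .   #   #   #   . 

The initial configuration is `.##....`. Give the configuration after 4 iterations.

....###

iteration 1: #..#...
iteration 2: #####..
iteration 3: .....#.
iteration 4: ....###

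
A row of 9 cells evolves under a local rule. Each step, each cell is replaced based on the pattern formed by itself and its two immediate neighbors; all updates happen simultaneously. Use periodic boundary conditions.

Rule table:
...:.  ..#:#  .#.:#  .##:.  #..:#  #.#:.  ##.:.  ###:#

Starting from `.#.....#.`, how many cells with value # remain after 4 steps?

step 1: ###...###
step 2: ##.#.#.##
step 3: #..#.#..#
step 4: .###.###.
count of #: 6

6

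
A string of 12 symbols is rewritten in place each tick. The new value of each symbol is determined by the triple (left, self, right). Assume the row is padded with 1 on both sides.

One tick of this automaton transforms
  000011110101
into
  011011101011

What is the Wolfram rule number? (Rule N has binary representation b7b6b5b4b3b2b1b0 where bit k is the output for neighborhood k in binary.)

position 5: 111 → 1  (bit 7 = 1)
position 7: 110 → 0  (bit 6 = 0)
position 8: 101 → 1  (bit 5 = 1)
position 0: 100 → 0  (bit 4 = 0)
position 4: 011 → 1  (bit 3 = 1)
position 9: 010 → 0  (bit 2 = 0)
position 3: 001 → 0  (bit 1 = 0)
position 1: 000 → 1  (bit 0 = 1)
bits b7..b0 = 10101001 = 169

169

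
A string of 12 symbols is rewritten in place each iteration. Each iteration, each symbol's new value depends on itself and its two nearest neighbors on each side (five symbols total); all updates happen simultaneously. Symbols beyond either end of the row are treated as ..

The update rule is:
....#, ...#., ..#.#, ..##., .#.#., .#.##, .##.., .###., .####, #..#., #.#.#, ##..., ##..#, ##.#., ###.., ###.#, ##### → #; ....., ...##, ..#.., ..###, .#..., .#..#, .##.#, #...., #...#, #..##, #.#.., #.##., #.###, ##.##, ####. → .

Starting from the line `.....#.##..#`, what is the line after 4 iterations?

....###.#.##

iteration 1: ...####.###.
iteration 2: .#..#.#..###
iteration 3: #..###....##
iteration 4: ....###.#.##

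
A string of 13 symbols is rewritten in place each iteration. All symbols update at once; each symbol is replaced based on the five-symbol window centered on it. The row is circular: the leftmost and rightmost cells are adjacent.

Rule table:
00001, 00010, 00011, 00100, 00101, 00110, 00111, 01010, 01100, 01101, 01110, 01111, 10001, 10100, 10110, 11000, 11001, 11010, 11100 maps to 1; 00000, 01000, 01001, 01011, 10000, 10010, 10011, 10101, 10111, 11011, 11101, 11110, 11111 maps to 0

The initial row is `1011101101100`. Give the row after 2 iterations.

1001001101110
1001001100101

1001001100101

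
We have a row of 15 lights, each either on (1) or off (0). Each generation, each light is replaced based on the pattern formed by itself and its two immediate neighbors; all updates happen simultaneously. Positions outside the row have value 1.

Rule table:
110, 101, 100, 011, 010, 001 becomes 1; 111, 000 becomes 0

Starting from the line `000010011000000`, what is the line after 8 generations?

100111111100001
111100000110011
000110001111110
101111011000011
111001111100110
001111000111111
111001101100000
001111111110001

001111111110001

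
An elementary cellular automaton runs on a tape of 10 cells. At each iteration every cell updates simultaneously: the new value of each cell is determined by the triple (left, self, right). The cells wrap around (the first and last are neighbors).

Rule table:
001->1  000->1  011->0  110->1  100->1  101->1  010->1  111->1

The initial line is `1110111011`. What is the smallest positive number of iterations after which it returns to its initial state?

10

iteration 1: 1111011101
iteration 2: 1111101110
iteration 3: 0111110111
iteration 4: 1011111011
iteration 5: 1101111101
iteration 6: 1110111110
iteration 7: 0111011111
iteration 8: 1011101111
iteration 9: 1101110111
iteration 10: 1110111011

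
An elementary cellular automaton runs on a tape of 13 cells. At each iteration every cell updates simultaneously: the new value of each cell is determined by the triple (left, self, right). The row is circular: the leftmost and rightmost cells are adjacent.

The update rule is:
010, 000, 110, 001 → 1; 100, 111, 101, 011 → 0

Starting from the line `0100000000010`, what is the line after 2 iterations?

1101111111110
0100000000010

0100000000010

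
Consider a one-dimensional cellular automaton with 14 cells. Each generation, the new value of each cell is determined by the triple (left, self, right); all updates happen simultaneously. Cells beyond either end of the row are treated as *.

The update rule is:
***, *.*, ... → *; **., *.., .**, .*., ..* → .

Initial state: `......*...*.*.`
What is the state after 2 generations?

generation 1: .****...*..*.*
generation 2: *.**..*.....*.

*.**..*.....*.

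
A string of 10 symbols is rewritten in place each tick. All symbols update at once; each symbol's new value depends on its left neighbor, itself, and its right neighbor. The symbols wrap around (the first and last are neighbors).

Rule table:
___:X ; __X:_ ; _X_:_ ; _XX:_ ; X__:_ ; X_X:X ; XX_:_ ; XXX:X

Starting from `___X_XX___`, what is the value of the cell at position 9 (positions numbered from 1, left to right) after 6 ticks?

X

XX__X___XX
X_____X__X
__XXX_____
X__X__XXXX
_______XXX
_XXXXX__X_
position 9 holds X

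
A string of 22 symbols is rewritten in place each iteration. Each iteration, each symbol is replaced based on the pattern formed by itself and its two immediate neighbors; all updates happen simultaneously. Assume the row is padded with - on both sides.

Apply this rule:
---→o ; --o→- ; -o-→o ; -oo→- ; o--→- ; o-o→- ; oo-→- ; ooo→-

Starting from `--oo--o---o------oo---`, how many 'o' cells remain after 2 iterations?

o-----o-o-o-oooo----oo
o-ooo-o-o-o------oo---
count of o: 9

9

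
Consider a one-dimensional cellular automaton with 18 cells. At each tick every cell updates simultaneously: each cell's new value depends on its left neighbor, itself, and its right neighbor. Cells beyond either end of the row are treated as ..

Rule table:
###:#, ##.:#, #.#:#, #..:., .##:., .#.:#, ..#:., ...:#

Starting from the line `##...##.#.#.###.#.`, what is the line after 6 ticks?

.#.#..######.####.
.###...######.###.
..##.#..######.##.
#..###...######.#.
#...##.#..#######.
#.#..###...######.

#.#..###...######.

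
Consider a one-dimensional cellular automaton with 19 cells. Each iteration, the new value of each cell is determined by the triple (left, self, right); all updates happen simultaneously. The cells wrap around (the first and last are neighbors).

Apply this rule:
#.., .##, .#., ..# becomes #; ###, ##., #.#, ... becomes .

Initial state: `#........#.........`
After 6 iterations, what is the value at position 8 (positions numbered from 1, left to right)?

#

iteration 1: ##......###.......#
iteration 2: ..#....##..#.....##
iteration 3: ####..##.####...##.
iteration 4: #...###..#...#.##..
iteration 5: ##.##..####.##.#.##
iteration 6: ...#.###....#..#.#.
position 8 holds #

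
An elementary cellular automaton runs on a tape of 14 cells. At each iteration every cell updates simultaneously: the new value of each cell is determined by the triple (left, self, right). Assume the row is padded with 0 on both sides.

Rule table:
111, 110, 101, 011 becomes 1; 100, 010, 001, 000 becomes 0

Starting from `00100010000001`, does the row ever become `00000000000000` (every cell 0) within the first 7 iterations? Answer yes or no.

yes

00000000000000
all cells are 0 at iteration 1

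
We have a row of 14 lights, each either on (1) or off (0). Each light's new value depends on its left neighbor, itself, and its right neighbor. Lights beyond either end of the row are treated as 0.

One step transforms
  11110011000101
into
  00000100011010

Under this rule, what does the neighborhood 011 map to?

At position 0 the neighborhood is 011; the next row has 0 there.

0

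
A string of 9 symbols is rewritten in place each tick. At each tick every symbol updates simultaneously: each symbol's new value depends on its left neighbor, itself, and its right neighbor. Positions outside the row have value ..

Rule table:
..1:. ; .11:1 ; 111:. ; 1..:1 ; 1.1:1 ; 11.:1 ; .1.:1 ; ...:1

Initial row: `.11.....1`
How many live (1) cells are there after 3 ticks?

6

tick 1: .111111.1
tick 2: .1....111
tick 3: .1111.1.1
count of 1: 6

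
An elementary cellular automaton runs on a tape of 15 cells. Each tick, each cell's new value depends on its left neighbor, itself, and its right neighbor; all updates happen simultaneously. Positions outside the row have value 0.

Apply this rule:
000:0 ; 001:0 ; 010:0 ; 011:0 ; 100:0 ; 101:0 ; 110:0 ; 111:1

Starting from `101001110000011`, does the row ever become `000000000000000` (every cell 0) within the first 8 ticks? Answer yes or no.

yes

tick 1: 000000100000000
tick 2: 000000000000000
all cells are 0 at tick 2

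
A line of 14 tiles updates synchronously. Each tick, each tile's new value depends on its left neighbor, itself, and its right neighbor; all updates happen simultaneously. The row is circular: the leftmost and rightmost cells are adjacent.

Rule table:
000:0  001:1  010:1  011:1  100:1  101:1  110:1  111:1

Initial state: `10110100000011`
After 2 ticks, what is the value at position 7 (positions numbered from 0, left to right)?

11111110000111
11111111001111
position 7 holds 1

1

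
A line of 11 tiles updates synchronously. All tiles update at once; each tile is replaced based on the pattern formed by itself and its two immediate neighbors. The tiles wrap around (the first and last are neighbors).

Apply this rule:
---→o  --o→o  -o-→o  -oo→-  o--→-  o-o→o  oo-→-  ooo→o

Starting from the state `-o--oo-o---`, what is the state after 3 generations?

-o--oo-ooo-

oo-o--oo-oo
o-oo-o--o-o
-o--oo-ooo-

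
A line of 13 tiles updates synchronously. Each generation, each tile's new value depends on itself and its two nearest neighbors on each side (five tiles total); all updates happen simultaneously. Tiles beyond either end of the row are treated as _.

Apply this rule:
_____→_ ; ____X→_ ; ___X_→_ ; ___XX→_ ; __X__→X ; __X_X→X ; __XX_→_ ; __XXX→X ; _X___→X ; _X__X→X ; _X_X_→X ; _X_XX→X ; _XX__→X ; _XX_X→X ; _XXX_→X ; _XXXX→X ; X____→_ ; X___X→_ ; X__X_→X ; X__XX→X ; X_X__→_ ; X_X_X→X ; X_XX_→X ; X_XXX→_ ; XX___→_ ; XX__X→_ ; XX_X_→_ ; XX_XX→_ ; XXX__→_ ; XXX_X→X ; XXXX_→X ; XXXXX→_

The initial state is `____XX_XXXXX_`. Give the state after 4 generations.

_____X__X_X__
_____XXXXX_X_
_____XX_XX__X
______X_XX_XX

______X_XX_XX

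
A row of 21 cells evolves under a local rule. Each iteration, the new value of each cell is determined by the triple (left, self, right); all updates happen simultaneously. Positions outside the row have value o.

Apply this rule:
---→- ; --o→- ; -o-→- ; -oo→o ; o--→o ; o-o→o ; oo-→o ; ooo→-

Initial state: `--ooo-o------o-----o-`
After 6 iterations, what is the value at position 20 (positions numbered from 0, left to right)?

o-o-oo-o------o-----o
oo-oooo-o------o----o
-ooo--oo-o------o---o
oo-oo-ooo-o------o--o
-oooooo-oo-o------o-o
oo----ooooo-o------oo
position 20 holds o

o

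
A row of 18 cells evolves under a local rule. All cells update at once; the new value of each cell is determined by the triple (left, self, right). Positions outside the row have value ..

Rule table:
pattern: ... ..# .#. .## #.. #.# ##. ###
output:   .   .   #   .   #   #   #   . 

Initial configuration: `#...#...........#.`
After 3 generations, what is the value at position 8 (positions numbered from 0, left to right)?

.

generation 1: ##..##..........##
generation 2: .##..##..........#
generation 3: ..##..##.........#
position 8 holds .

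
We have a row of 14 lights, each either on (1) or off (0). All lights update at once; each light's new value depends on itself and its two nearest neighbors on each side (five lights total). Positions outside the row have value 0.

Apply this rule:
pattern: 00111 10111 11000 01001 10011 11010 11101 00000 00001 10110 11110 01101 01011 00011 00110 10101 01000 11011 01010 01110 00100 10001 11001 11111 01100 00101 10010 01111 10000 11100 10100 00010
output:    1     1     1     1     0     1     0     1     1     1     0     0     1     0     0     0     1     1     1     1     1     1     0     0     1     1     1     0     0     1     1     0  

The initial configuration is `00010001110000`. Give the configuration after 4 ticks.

11011101111011
00111011000111
10110111110111
11101100001111

11101100001111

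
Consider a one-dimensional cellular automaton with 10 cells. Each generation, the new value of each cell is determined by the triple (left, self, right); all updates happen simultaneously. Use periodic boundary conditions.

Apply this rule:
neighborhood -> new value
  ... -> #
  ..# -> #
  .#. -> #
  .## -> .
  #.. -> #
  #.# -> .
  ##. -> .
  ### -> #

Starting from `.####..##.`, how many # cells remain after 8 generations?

generation 1: #.##.##..#
generation 2: .......##.
generation 3: #######..#
generation 4: ######.##.
generation 5: .####.....
generation 6: #.##.#####
generation 7: ......####
generation 8: ######.##.
count of #: 8

8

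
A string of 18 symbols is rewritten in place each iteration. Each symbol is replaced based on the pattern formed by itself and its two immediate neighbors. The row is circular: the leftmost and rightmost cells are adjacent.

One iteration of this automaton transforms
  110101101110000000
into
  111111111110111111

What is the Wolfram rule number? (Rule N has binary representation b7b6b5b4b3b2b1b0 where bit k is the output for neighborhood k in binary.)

position 9: 111 → 1  (bit 7 = 1)
position 1: 110 → 1  (bit 6 = 1)
position 2: 101 → 1  (bit 5 = 1)
position 11: 100 → 0  (bit 4 = 0)
position 0: 011 → 1  (bit 3 = 1)
position 3: 010 → 1  (bit 2 = 1)
position 17: 001 → 1  (bit 1 = 1)
position 12: 000 → 1  (bit 0 = 1)
bits b7..b0 = 11101111 = 239

239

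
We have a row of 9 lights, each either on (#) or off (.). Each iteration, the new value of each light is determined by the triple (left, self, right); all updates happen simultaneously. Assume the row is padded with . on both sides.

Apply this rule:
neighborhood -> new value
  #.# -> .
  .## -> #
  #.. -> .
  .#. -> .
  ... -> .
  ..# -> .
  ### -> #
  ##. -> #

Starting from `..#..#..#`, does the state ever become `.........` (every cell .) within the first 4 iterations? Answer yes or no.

.........
all cells are . at iteration 1

yes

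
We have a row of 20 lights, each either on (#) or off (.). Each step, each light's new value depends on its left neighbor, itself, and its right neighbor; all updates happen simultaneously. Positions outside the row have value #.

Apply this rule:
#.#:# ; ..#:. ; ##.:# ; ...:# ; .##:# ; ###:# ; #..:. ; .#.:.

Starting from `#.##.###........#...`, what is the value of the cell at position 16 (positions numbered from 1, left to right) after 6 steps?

#

########.######...#.
###############.#..#
################...#
################.#.#
#################.##
####################
position 16 holds #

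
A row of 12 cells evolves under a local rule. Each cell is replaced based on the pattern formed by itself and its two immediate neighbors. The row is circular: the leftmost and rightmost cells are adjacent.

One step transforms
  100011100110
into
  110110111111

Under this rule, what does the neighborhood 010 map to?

At position 0 the neighborhood is 010; the next row has 1 there.

1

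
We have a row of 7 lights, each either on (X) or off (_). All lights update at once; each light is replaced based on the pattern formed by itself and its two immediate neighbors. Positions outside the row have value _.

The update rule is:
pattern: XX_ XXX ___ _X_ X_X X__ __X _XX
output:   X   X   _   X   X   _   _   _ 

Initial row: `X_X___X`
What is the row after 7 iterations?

iteration 1: XXX___X
iteration 2: _XX___X
iteration 3: __X___X
iteration 4: __X___X  (fixed point — unchanged through iteration 7)

__X___X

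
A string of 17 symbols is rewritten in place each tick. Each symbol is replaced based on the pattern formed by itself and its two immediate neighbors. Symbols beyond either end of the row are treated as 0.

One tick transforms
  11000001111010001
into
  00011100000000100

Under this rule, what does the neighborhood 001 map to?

0

At position 6 the neighborhood is 001; the next row has 0 there.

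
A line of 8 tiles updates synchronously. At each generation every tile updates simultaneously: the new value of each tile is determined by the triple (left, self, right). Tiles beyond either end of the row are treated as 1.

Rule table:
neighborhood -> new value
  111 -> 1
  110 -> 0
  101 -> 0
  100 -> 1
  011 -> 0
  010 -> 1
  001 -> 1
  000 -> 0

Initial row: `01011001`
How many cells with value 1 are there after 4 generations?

2

01000110
01101000
00001101
10010000
count of 1: 2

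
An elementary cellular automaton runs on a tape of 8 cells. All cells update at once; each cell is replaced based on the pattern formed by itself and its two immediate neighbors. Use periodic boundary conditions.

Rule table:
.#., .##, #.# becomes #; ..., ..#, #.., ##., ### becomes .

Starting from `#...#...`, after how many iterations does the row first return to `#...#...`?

iteration 1: #...#...

1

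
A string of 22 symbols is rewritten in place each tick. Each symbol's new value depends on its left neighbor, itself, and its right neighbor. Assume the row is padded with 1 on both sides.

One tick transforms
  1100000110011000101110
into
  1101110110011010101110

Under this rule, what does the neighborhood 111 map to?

At position 0 the neighborhood is 111; the next row has 1 there.

1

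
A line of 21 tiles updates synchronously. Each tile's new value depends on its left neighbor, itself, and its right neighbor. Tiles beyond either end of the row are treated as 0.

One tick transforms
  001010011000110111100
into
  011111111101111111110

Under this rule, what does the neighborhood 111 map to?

1

At position 16 the neighborhood is 111; the next row has 1 there.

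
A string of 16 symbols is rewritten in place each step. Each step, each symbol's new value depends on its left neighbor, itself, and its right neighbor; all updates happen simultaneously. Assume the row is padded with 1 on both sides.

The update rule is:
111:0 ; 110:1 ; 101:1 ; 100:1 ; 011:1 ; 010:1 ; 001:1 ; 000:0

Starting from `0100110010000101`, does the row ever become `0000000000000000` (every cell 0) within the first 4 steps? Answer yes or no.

no

1111111111001111
0000000001111000
1000000011001101
1100000111111111
step 4 is 1100000111111111, still not uniform 0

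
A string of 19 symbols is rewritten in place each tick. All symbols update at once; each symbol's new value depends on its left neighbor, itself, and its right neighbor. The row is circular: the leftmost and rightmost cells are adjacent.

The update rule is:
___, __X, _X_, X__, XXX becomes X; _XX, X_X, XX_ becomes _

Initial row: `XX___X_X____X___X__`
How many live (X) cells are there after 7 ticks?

tick 1: __XXXX_XXXXXXXXXXXX
tick 2: XX_XX___XXXXXXXXXX_
tick 3: _____XXX_XXXXXXXX__
tick 4: XXXXX_X___XXXXXX_XX
tick 5: XXXX__XXXX_XXXX___X
tick 6: XXX_XX_XX___XX_XXX_
tick 7: _X_______XXX____X__
count of X: 5

5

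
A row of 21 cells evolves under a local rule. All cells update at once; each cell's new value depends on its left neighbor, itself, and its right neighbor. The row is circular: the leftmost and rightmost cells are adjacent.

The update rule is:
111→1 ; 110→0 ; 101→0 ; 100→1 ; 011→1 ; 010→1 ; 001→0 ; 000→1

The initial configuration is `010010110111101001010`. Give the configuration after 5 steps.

011010100100101101011

step 1: 011010100111001101011
step 2: 010010110110101001010
step 3: 011010100100101101011
step 4: 010010110110101001010  (repeats step 2; period 2)
step 5: 011010100100101101011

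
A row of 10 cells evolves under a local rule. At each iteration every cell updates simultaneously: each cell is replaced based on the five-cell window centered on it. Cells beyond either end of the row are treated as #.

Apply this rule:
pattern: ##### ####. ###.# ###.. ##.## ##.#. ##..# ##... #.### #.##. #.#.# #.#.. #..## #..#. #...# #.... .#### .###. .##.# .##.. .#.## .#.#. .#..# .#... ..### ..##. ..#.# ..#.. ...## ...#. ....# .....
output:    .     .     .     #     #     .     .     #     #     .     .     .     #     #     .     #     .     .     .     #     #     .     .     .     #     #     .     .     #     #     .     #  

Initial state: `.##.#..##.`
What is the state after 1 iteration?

#.....##.#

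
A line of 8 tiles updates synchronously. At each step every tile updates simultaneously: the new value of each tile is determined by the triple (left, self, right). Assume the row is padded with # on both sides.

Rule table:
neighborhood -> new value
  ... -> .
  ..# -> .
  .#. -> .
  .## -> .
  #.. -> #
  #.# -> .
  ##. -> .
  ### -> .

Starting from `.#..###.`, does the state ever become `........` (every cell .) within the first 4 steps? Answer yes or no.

no

..#.....
#..#....
.#..#...
..#..#..
step 4 is ..#..#.., still not uniform .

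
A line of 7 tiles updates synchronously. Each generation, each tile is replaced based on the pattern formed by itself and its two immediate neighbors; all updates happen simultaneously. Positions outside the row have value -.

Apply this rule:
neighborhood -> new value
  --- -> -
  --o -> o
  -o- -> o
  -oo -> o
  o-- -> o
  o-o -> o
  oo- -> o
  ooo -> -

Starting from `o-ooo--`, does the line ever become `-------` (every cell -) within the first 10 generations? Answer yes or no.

no

ooo-oo-
o-ooooo
ooo---o
o-oo-oo
ooooooo
o-----o
oo---oo
ooo-ooo
o-ooo-o
ooo-ooo
generation 10 is ooo-ooo, still not uniform -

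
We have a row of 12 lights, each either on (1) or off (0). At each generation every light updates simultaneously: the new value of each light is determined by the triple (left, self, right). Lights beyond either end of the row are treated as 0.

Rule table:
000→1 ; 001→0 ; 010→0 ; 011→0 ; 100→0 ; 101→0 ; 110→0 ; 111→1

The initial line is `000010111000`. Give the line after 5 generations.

111000010011
010011000000
000000011111
111111001110
011110000100

011110000100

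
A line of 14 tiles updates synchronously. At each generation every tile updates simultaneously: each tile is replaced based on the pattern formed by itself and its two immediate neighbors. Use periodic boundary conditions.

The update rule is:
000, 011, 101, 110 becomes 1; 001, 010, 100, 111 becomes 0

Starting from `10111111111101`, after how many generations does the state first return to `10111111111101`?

14

11100000000111
00101111110100
10011000011001
10011011011001
10011111111001
10010000001001
10000111100001
10110100101101
11111000011111
00001011010000
11100111100111
00100100100100
10000000000001
10111111111101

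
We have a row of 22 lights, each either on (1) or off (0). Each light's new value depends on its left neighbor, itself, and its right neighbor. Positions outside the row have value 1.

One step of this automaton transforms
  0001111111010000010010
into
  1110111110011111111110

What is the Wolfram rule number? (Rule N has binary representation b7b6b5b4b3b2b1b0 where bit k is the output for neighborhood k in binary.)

151

position 4: 111 → 1  (bit 7 = 1)
position 9: 110 → 0  (bit 6 = 0)
position 10: 101 → 0  (bit 5 = 0)
position 0: 100 → 1  (bit 4 = 1)
position 3: 011 → 0  (bit 3 = 0)
position 11: 010 → 1  (bit 2 = 1)
position 2: 001 → 1  (bit 1 = 1)
position 1: 000 → 1  (bit 0 = 1)
bits b7..b0 = 10010111 = 151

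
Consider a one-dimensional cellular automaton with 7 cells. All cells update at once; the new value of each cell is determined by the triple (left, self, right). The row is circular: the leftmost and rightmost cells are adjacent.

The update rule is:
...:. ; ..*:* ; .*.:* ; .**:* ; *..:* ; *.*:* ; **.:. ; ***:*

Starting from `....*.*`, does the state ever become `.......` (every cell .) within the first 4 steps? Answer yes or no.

no

step 1: *..****
step 2: .******
step 3: ******.
step 4: *****.*
step 4 is *****.*, still not uniform .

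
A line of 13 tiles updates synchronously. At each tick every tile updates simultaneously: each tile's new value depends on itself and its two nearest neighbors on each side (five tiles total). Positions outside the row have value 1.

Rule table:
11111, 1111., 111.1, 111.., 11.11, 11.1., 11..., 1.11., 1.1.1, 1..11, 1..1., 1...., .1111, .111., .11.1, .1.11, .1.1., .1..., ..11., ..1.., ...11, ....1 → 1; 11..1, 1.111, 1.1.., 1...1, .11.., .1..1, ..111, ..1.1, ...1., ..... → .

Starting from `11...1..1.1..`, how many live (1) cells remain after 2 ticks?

8

111..1.1.1..1
111.1.111..1.
count of 1: 8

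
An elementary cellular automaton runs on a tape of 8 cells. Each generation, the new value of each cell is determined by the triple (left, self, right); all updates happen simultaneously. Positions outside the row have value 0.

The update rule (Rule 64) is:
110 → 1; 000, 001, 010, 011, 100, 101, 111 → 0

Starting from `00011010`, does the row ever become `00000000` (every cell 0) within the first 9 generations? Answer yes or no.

yes

00001000
00000000
all cells are 0 at generation 2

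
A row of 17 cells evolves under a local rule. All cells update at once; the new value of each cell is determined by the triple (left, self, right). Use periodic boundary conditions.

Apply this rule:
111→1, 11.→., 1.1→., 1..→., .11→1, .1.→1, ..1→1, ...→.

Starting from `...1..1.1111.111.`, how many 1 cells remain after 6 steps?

step 1: ..11.11.111..11..
step 2: .11..1..11..11...
step 3: 11..11.11..11....
step 4: 1..11..1..11....1
step 5: ..11..11.11....11
step 6: .11..11..1....11.
count of 1: 7

7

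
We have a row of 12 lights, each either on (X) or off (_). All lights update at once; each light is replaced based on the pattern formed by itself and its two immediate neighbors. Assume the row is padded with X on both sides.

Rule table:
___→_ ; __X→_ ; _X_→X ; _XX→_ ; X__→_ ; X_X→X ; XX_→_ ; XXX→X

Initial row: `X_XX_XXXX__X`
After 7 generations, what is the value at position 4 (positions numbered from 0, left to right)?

_

_X__X_XX____
XX__XX______
X___________
____________
____________  (fixed point — unchanged through generation 7)
position 4 holds _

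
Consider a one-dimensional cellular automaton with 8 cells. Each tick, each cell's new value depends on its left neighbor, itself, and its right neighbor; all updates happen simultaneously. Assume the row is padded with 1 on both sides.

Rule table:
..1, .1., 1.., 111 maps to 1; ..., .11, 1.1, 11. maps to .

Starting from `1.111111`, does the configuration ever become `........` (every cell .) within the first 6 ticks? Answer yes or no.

no

...11111
1.1.1111
..1..111
11111.11
1111...1
111.1.1.
tick 6 is 111.1.1., still not uniform .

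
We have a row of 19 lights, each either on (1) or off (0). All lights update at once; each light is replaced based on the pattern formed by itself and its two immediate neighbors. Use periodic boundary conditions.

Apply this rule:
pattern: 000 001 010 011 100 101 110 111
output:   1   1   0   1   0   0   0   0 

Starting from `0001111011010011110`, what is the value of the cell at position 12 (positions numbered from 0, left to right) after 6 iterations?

iteration 1: 1111000010000110000
iteration 2: 1000011100111100111
iteration 3: 0011110001100001100
iteration 4: 1110000111001111001
iteration 5: 0000111100011000011
iteration 6: 0111100001110011110
position 12 holds 0

0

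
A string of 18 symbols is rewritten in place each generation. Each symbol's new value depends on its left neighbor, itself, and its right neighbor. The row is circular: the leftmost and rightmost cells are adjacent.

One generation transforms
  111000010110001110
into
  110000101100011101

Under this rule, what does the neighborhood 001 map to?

1

At position 6 the neighborhood is 001; the next row has 1 there.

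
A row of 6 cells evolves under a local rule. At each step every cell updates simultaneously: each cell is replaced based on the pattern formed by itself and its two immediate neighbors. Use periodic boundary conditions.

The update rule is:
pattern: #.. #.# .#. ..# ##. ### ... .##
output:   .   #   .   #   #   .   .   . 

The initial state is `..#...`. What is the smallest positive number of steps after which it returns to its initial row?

.#....
#.....
.....#
....#.
...#..
..#...

6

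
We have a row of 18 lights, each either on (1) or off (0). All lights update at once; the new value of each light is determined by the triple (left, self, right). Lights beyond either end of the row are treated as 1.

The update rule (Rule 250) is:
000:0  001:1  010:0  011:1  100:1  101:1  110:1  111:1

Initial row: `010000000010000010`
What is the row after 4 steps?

101000000101000101
110100001010101011
111010010101010111
111101101010101111

111101101010101111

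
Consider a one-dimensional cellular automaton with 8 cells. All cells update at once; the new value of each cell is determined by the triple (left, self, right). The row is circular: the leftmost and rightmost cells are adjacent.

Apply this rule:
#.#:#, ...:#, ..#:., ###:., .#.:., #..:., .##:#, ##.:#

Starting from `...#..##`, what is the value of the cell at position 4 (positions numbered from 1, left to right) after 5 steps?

.

.#....##
#..##.##
#..####.
...#..##  (repeats step 0; period 4)
step 5: .#....##
position 4 holds .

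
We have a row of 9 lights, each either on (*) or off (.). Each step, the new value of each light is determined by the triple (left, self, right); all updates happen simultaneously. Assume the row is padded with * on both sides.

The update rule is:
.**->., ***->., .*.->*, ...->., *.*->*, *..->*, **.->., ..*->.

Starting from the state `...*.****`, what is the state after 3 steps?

***..**..

*..**....
.*...*...
***..**..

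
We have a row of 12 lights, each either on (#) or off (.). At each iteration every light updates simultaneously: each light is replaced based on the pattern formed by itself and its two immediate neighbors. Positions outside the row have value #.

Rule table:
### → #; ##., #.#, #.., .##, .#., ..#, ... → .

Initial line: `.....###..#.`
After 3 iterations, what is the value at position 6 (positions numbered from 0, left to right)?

.

......#.....
............
............
position 6 holds .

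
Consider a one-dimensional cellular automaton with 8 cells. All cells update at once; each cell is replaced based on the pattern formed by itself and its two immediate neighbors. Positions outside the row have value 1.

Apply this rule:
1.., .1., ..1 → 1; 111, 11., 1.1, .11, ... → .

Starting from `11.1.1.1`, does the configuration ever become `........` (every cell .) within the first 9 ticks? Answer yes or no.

...1.1..
1.11.111
........
all cells are . at tick 3

yes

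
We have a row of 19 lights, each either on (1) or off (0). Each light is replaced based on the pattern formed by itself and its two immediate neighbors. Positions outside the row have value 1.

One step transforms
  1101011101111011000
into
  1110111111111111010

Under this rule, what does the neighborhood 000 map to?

1

At position 17 the neighborhood is 000; the next row has 1 there.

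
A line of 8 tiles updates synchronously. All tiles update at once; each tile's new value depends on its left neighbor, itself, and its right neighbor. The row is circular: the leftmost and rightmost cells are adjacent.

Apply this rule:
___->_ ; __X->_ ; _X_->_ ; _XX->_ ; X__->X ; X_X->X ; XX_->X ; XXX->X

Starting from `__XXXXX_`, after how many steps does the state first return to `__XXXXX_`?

8

___XXXXX
X___XXXX
XX___XXX
XXX___XX
XXXX___X
XXXXX___
_XXXXX__
__XXXXX_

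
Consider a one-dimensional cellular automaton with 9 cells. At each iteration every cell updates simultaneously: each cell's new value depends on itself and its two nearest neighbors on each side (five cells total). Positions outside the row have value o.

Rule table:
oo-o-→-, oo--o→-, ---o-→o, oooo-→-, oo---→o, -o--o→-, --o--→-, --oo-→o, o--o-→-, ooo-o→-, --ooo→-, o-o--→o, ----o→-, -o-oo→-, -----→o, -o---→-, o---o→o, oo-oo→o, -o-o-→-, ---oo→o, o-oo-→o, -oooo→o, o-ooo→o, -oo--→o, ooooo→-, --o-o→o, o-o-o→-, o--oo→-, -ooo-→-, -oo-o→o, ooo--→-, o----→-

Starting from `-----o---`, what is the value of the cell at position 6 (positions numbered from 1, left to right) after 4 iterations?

iteration 1: o-o-o--oo
iteration 2: ----o---o
iteration 3: o--o--oo-
iteration 4: ------ooo
position 6 holds -

-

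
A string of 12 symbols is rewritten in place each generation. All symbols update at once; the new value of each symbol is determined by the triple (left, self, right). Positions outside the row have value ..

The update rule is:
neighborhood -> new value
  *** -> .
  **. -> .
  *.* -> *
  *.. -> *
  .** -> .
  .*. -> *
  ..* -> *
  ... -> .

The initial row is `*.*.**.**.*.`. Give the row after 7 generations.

generation 1: ****..*..***
generation 2: ....*****...
generation 3: ...*.....*..
generation 4: ..***...***.
generation 5: .*...*.*...*
generation 6: ***.*****.**
generation 7: ...*.....*..

...*.....*..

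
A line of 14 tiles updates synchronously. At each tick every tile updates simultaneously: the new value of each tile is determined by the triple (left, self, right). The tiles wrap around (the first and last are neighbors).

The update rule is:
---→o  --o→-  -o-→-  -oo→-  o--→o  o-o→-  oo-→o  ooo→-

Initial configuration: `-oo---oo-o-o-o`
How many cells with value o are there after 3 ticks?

--ooo--o------
o---oo--oooooo
ooo--oo-------
count of o: 5

5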